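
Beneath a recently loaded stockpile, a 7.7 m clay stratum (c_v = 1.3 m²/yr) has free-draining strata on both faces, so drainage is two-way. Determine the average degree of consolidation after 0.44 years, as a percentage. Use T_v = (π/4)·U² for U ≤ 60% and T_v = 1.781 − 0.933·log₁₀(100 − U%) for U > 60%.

U ≈ 22.2 %

Drainage path length: H_d = H/2 = 3.85 m (double drainage).
T_v = c_v·t/H_d² = 1.3×0.44/3.85² = 0.03859.
T_v = 0.03859 corresponds to the U ≤ 60% branch:
U = √(4T_v/π) = 0.2217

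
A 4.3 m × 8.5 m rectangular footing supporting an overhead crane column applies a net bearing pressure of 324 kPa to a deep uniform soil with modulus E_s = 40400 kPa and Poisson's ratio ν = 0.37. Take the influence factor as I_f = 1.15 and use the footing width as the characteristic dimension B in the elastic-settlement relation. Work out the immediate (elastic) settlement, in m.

Immediate (elastic) settlement: S_e = q·B·(1−ν²)/E_s · I_f.
S_e = 324 × 4.3 × (1 − 0.37²) / 40400 × 1.15
    = 324 × 4.3 × 0.8631 / 40400 × 1.15
    = 0.03423 m

S_e ≈ 0.0342 m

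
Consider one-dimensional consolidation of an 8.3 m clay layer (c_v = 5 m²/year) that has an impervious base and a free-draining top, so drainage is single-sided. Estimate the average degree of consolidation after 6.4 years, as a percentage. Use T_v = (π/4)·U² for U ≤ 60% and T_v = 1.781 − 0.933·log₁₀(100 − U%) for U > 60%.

Drainage path length: H_d = H = 8.3 m (single drainage).
T_v = c_v·t/H_d² = 5×6.4/8.3² = 0.46451.
T_v = 0.46451 corresponds to the U > 60% branch:
U = 1 − 10^((1.781 − T_v)/0.933)/100 = 0.7424

U ≈ 74.2 %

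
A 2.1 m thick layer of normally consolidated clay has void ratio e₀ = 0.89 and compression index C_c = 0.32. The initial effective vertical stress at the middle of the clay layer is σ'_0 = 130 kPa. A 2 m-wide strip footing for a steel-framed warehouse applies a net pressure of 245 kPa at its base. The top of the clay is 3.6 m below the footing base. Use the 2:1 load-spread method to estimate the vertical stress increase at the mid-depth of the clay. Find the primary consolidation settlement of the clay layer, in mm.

Mid-depth of clay below the footing base: z = 3.6 + 2.1/2 = 4.65 m.
Stress increase at mid-clay by the 2:1 spreading method:
Δσ = qB/(B+z) = 245×2/(2+4.65) = 73.684 kPa
Final effective stress: σ'_f = σ'_0 + Δσ = 130 + 73.684 = 203.68 kPa.
Normally consolidated clay, so the full stress increment lies on the virgin compression line:
S_c = C_c·H/(1+e₀)·log₁₀(σ'_f/σ'_0) = 0.32×2.1/(1+0.89)×log₁₀(203.68/130)
    = 0.35556 × 0.19501 = 0.06934 m

S_c ≈ 69.3 mm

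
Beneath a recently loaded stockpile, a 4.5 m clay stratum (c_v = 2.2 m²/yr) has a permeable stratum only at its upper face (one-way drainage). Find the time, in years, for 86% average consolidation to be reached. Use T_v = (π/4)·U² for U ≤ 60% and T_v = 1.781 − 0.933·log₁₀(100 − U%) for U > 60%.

t ≈ 6.55 years

Drainage path length: H_d = H = 4.5 m (single drainage).
U > 60%: T_v = 1.781 − 0.933·log₁₀(100 − 86) = 0.71166.
t = T_v·H_d²/c_v = 0.71166×4.5²/2.2 = 6.551 years.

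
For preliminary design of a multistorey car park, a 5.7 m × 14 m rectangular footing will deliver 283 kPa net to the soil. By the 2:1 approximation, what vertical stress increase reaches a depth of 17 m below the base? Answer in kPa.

Δσ_z ≈ 32.1 kPa

By the 2:1 method the load spreads at 1 horizontal : 2 vertical, so at depth z the loaded area has grown by z in each plan dimension:
Δσ = qBL/((B+z)(L+z)) = 283×5.7×14/((5.7+17)(14+17)) = 32.092 kPa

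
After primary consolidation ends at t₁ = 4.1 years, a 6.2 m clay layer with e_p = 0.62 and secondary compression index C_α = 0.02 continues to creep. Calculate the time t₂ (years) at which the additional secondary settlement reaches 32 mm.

t₂ ≈ 10.7 years

S_s = C_α·H/(1+e_p)·log₁₀(t₂/t₁) ⇒ log₁₀(t₂/t₁) = S_s·(1+e_p)/(C_α·H).
log₁₀(t₂/t₁) = 0.032 × (1+0.62) / (0.02×6.2) = 0.4181
t₂ = t₁ × 10^0.4181 = 4.1 × 2.619 = 10.74 years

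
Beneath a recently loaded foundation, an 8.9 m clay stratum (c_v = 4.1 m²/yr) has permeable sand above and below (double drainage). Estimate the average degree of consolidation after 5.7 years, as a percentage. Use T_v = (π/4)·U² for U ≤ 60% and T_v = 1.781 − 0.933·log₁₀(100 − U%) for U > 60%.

U ≈ 95.6 %

Drainage path length: H_d = H/2 = 4.45 m (double drainage).
T_v = c_v·t/H_d² = 4.1×5.7/4.45² = 1.1802.
T_v = 1.1802 corresponds to the U > 60% branch:
U = 1 − 10^((1.781 − T_v)/0.933)/100 = 0.956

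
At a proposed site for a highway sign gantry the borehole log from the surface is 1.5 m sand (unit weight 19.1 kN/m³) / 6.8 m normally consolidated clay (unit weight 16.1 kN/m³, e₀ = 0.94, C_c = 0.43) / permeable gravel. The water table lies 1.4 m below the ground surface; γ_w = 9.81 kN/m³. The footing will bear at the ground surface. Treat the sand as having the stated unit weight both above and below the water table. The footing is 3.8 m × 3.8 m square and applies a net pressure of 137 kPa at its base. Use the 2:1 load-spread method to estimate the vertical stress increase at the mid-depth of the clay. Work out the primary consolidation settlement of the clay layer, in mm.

S_c ≈ 280 mm

Mid-depth of clay below the ground surface: z = 1.5 + 6.8/2 = 4.9 m.
Total vertical stress at mid-clay: σ_v = 19.1×1.5 + 16.1×3.4 = 83.39 kPa.
Pore pressure: u = 9.81×(4.9 − 1.4) = 34.335 kPa.
Initial effective stress: σ'_0 = σ_v − u = 83.39 − 34.335 = 49.055 kPa.
Stress increase at mid-clay by the 2:1 spreading method:
Δσ = qBL/((B+z)(L+z)) = 137×3.8×3.8/((3.8+4.9)(3.8+4.9)) = 26.137 kPa
Final effective stress: σ'_f = σ'_0 + Δσ = 49.055 + 26.137 = 75.192 kPa.
Normally consolidated clay, so the full stress increment lies on the virgin compression line:
S_c = C_c·H/(1+e₀)·log₁₀(σ'_f/σ'_0) = 0.43×6.8/(1+0.94)×log₁₀(75.192/49.055)
    = 1.5072 × 0.18549 = 0.2796 m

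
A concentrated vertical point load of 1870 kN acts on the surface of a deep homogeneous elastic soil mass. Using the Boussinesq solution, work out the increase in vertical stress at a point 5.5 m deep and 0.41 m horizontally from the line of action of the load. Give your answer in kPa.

Boussinesq vertical stress below a point load on an elastic half-space:
Δσ_z = 3P/(2πz²) · [1 + (r/z)²]^(−5/2)
r/z = 0.41/5.5 = 0.074545; [1+(r/z)²]^(−5/2) = 0.98624.
Δσ_z = 3×1870/(2π×5.5²) × 0.98624 = 29.516 × 0.98624 = 29.11 kPa

Δσ_z ≈ 29.1 kPa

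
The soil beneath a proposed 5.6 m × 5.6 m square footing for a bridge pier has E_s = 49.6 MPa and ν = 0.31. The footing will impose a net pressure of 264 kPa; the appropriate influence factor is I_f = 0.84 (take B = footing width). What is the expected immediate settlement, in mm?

S_e ≈ 22.6 mm

Immediate (elastic) settlement: S_e = q·B·(1−ν²)/E_s · I_f.
E_s = 49.6 MPa = 49600 kPa.
S_e = 264 × 5.6 × (1 − 0.31²) / 49600 × 0.84
    = 264 × 5.6 × 0.9039 / 49600 × 0.84
    = 0.02263 m = 22.63 mm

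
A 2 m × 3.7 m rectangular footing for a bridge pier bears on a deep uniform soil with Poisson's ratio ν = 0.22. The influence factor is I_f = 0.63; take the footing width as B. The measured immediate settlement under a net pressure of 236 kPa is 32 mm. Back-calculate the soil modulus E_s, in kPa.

E_s ≈ 8840 kPa

S_e = q·B·(1−ν²)/E_s · I_f  ⇒  E_s = q·B·(1−ν²)·I_f / S_e.
E_s = 236 × 2 × 0.9516 × 0.63 / 0.032 = 8843 kPa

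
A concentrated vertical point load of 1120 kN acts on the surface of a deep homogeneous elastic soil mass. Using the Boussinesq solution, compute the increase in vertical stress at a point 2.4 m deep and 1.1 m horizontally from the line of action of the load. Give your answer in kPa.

Boussinesq vertical stress below a point load on an elastic half-space:
Δσ_z = 3P/(2πz²) · [1 + (r/z)²]^(−5/2)
r/z = 1.1/2.4 = 0.45833; [1+(r/z)²]^(−5/2) = 0.62083.
Δσ_z = 3×1120/(2π×2.4²) × 0.62083 = 92.84 × 0.62083 = 57.64 kPa

Δσ_z ≈ 57.6 kPa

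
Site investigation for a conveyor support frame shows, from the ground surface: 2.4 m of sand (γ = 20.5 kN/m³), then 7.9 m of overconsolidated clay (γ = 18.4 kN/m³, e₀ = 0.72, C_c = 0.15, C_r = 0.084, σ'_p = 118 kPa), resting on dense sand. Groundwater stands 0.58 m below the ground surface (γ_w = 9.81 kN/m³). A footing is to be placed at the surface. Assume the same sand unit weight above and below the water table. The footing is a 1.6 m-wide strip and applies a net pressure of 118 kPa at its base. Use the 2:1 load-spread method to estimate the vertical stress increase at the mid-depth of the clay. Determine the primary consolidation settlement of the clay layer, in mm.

Mid-depth of clay below the ground surface: z = 2.4 + 7.9/2 = 6.35 m.
Total vertical stress at mid-clay: σ_v = 20.5×2.4 + 18.4×3.95 = 121.88 kPa.
Pore pressure: u = 9.81×(6.35 − 0.58) = 56.604 kPa.
Initial effective stress: σ'_0 = σ_v − u = 121.88 − 56.604 = 65.276 kPa.
Stress increase at mid-clay by the 2:1 spreading method:
Δσ = qB/(B+z) = 118×1.6/(1.6+6.35) = 23.748 kPa
Final effective stress: σ'_f = 65.276 + 23.748 = 89.024 kPa.
σ'_f = 89.024 ≤ σ'_p = 118 kPa, so the clay remains overconsolidated and only the recompression index applies:
S_c = C_r·H/(1+e₀)·log₁₀(σ'_f/σ'_0) = 0.084×7.9/1.72×log₁₀(89.024/65.276)
    = 0.38581 × 0.13475 = 0.05199 m

S_c ≈ 52 mm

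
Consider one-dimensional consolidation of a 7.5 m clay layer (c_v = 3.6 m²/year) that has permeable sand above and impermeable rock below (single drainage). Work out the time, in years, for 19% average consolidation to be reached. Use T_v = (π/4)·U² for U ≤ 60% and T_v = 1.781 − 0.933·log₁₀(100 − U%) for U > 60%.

Drainage path length: H_d = H = 7.5 m (single drainage).
U ≤ 60%: T_v = (π/4)·U² = (π/4)×0.19² = 0.028353.
t = T_v·H_d²/c_v = 0.028353×7.5²/3.6 = 0.443 years.

t ≈ 0.443 years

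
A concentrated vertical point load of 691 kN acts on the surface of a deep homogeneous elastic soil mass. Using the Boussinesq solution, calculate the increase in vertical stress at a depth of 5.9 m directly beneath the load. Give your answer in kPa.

Boussinesq vertical stress below a point load on an elastic half-space:
Δσ_z = 3P/(2πz²) · [1 + (r/z)²]^(−5/2)
r/z = 0/5.9 = 0; [1+(r/z)²]^(−5/2) = 1.
Δσ_z = 3×691/(2π×5.9²) × 1 = 9.478 × 1 = 9.478 kPa

Δσ_z ≈ 9.48 kPa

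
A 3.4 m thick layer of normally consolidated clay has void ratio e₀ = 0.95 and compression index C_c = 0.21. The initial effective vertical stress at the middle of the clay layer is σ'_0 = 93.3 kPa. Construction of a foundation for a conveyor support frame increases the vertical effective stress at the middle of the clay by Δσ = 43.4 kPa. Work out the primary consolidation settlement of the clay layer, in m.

Final effective stress: σ'_f = σ'_0 + Δσ = 93.3 + 43.4 = 136.7 kPa.
Normally consolidated clay, so the full stress increment lies on the virgin compression line:
S_c = C_c·H/(1+e₀)·log₁₀(σ'_f/σ'_0) = 0.21×3.4/(1+0.95)×log₁₀(136.7/93.3)
    = 0.36615 × 0.16589 = 0.06074 m

S_c ≈ 0.0607 m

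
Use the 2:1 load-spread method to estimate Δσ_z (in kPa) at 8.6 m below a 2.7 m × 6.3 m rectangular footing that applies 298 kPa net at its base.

By the 2:1 method the load spreads at 1 horizontal : 2 vertical, so at depth z the loaded area has grown by z in each plan dimension:
Δσ = qBL/((B+z)(L+z)) = 298×2.7×6.3/((2.7+8.6)(6.3+8.6)) = 30.106 kPa

Δσ_z ≈ 30.1 kPa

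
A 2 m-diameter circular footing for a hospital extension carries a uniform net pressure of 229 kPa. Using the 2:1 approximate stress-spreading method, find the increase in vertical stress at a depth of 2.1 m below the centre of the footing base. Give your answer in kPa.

Δσ_z ≈ 54.5 kPa

By the 2:1 method the load spreads at 1 horizontal : 2 vertical, so at depth z the loaded area has grown by z in each plan dimension:
Δσ ≈ qD²/(D+z)² = 229×2²/(2+2.1)² = 54.491 kPa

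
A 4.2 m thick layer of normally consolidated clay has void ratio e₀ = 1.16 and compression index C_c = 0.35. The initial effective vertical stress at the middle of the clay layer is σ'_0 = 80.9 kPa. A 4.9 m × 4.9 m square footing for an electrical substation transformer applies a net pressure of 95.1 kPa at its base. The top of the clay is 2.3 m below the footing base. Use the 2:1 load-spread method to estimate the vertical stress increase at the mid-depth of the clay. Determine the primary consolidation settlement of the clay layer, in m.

S_c ≈ 0.0835 m

Mid-depth of clay below the footing base: z = 2.3 + 4.2/2 = 4.4 m.
Stress increase at mid-clay by the 2:1 spreading method:
Δσ = qBL/((B+z)(L+z)) = 95.1×4.9×4.9/((4.9+4.4)(4.9+4.4)) = 26.4 kPa
Final effective stress: σ'_f = σ'_0 + Δσ = 80.9 + 26.4 = 107.3 kPa.
Normally consolidated clay, so the full stress increment lies on the virgin compression line:
S_c = C_c·H/(1+e₀)·log₁₀(σ'_f/σ'_0) = 0.35×4.2/(1+1.16)×log₁₀(107.3/80.9)
    = 0.68056 × 0.12265 = 0.08347 m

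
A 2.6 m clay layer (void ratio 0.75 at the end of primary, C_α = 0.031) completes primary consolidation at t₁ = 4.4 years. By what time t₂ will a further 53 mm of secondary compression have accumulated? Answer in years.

S_s = C_α·H/(1+e_p)·log₁₀(t₂/t₁) ⇒ log₁₀(t₂/t₁) = S_s·(1+e_p)/(C_α·H).
log₁₀(t₂/t₁) = 0.053 × (1+0.75) / (0.031×2.6) = 1.151
t₂ = t₁ × 10^1.151 = 4.4 × 14.15 = 62.26 years

t₂ ≈ 62.3 years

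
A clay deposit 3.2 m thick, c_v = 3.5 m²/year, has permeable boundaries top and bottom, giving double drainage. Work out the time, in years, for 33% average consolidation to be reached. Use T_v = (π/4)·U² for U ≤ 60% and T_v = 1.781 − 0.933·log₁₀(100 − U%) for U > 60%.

Drainage path length: H_d = H/2 = 1.6 m (double drainage).
U ≤ 60%: T_v = (π/4)·U² = (π/4)×0.33² = 0.08553.
t = T_v·H_d²/c_v = 0.08553×1.6²/3.5 = 0.06256 years.

t ≈ 0.0626 years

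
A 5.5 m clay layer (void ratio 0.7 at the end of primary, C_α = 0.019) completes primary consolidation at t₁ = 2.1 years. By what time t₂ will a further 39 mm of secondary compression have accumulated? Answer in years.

t₂ ≈ 9.05 years

S_s = C_α·H/(1+e_p)·log₁₀(t₂/t₁) ⇒ log₁₀(t₂/t₁) = S_s·(1+e_p)/(C_α·H).
log₁₀(t₂/t₁) = 0.039 × (1+0.7) / (0.019×5.5) = 0.6344
t₂ = t₁ × 10^0.6344 = 2.1 × 4.31 = 9.05 years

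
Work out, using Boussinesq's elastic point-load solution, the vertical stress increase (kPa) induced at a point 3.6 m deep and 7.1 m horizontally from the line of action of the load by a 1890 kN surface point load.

Boussinesq vertical stress below a point load on an elastic half-space:
Δσ_z = 3P/(2πz²) · [1 + (r/z)²]^(−5/2)
r/z = 7.1/3.6 = 1.9722; [1+(r/z)²]^(−5/2) = 0.018915.
Δσ_z = 3×1890/(2π×3.6²) × 0.018915 = 69.63 × 0.018915 = 1.317 kPa

Δσ_z ≈ 1.32 kPa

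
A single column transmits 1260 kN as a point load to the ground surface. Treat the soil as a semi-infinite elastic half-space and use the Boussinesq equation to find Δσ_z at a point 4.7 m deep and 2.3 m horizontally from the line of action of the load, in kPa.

Boussinesq vertical stress below a point load on an elastic half-space:
Δσ_z = 3P/(2πz²) · [1 + (r/z)²]^(−5/2)
r/z = 2.3/4.7 = 0.48936; [1+(r/z)²]^(−5/2) = 0.58466.
Δσ_z = 3×1260/(2π×4.7²) × 0.58466 = 27.234 × 0.58466 = 15.92 kPa

Δσ_z ≈ 15.9 kPa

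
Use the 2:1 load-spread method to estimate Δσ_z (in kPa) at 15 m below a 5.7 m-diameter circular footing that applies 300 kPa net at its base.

By the 2:1 method the load spreads at 1 horizontal : 2 vertical, so at depth z the loaded area has grown by z in each plan dimension:
Δσ ≈ qD²/(D+z)² = 300×5.7²/(5.7+15)² = 22.747 kPa

Δσ_z ≈ 22.7 kPa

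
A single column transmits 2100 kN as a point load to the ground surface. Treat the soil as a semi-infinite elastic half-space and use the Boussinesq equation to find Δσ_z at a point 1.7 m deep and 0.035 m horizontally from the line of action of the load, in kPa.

Boussinesq vertical stress below a point load on an elastic half-space:
Δσ_z = 3P/(2πz²) · [1 + (r/z)²]^(−5/2)
r/z = 0.035/1.7 = 0.020588; [1+(r/z)²]^(−5/2) = 0.99894.
Δσ_z = 3×2100/(2π×1.7²) × 0.99894 = 346.95 × 0.99894 = 346.6 kPa

Δσ_z ≈ 347 kPa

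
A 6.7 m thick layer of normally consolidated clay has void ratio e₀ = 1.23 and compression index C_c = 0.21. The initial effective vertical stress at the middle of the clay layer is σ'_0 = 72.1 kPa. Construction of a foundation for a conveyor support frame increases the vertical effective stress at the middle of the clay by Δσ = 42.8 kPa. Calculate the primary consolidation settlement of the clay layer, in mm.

S_c ≈ 128 mm

Final effective stress: σ'_f = σ'_0 + Δσ = 72.1 + 42.8 = 114.9 kPa.
Normally consolidated clay, so the full stress increment lies on the virgin compression line:
S_c = C_c·H/(1+e₀)·log₁₀(σ'_f/σ'_0) = 0.21×6.7/(1+1.23)×log₁₀(114.9/72.1)
    = 0.63094 × 0.20238 = 0.1277 m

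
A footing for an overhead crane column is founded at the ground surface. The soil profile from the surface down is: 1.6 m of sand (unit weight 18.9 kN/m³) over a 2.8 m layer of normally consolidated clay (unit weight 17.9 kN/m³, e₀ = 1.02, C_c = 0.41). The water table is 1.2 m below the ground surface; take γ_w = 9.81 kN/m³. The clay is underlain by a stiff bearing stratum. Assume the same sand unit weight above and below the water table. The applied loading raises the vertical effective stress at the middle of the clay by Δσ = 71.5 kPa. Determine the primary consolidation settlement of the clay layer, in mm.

S_c ≈ 263 mm

Mid-depth of clay below the ground surface: z = 1.6 + 2.8/2 = 3 m.
Total vertical stress at mid-clay: σ_v = 18.9×1.6 + 17.9×1.4 = 55.3 kPa.
Pore pressure: u = 9.81×(3 − 1.2) = 17.658 kPa.
Initial effective stress: σ'_0 = σ_v − u = 55.3 − 17.658 = 37.642 kPa.
Final effective stress: σ'_f = σ'_0 + Δσ = 37.642 + 71.5 = 109.14 kPa.
Normally consolidated clay, so the full stress increment lies on the virgin compression line:
S_c = C_c·H/(1+e₀)·log₁₀(σ'_f/σ'_0) = 0.41×2.8/(1+1.02)×log₁₀(109.14/37.642)
    = 0.56832 × 0.46231 = 0.2627 m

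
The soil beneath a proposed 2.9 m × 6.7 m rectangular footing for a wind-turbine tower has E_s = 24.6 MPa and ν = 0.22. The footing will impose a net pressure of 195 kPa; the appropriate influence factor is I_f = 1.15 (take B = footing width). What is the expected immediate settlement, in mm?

Immediate (elastic) settlement: S_e = q·B·(1−ν²)/E_s · I_f.
E_s = 24.6 MPa = 24600 kPa.
S_e = 195 × 2.9 × (1 − 0.22²) / 24600 × 1.15
    = 195 × 2.9 × 0.9516 / 24600 × 1.15
    = 0.02516 m = 25.16 mm

S_e ≈ 25.2 mm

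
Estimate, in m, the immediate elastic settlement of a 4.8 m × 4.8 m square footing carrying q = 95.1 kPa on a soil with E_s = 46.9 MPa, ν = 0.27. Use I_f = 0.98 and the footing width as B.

S_e ≈ 0.00884 m

Immediate (elastic) settlement: S_e = q·B·(1−ν²)/E_s · I_f.
E_s = 46.9 MPa = 46900 kPa.
S_e = 95.1 × 4.8 × (1 − 0.27²) / 46900 × 0.98
    = 95.1 × 4.8 × 0.9271 / 46900 × 0.98
    = 0.008843 m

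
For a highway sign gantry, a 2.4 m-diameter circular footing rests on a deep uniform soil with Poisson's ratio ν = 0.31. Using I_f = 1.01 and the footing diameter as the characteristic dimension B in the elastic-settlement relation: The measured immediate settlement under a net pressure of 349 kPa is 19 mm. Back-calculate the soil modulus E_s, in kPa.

E_s ≈ 40200 kPa

S_e = q·B·(1−ν²)/E_s · I_f  ⇒  E_s = q·B·(1−ν²)·I_f / S_e.
E_s = 349 × 2.4 × 0.9039 × 1.01 / 0.019 = 40250 kPa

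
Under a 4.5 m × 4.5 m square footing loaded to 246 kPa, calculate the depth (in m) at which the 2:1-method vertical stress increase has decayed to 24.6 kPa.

2:1 spreading — at depth z the loaded area has grown by z in each plan dimension:
qB²/(B+z)² = Δσ_z ⇒ z = B(√(q/Δσ_z) − 1) = 4.5×(√(246/24.6) − 1) = 9.73 m

z ≈ 9.73 m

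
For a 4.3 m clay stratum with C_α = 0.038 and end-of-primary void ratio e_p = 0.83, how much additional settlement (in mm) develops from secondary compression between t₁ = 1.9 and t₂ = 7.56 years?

Secondary compression: S_s = C_α·H/(1+e_p)·log₁₀(t₂/t₁)
S_s = 0.038×4.3/(1+0.83)×log₁₀(7.56/1.9)
    = 0.08929 × 0.5998 = 0.05355 m

S_s ≈ 53.6 mm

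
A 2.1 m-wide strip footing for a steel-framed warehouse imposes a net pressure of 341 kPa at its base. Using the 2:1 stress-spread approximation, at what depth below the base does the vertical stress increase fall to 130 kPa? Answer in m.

2:1 spreading — at depth z the loaded area has grown by z in each plan dimension:
qB/(B+z) = Δσ_z ⇒ z = qB/Δσ_z − B = 341×2.1/130 − 2.1 = 3.408 m

z ≈ 3.41 m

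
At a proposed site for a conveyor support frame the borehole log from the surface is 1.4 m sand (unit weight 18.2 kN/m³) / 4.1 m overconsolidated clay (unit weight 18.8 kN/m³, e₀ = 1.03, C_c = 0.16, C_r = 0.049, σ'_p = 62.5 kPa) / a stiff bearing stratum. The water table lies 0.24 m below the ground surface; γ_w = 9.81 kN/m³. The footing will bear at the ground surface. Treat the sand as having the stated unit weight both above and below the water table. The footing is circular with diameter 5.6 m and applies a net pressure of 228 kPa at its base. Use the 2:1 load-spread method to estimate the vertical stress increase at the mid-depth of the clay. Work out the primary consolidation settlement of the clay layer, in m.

Mid-depth of clay below the ground surface: z = 1.4 + 4.1/2 = 3.45 m.
Total vertical stress at mid-clay: σ_v = 18.2×1.4 + 18.8×2.05 = 64.02 kPa.
Pore pressure: u = 9.81×(3.45 − 0.24) = 31.49 kPa.
Initial effective stress: σ'_0 = σ_v − u = 64.02 − 31.49 = 32.53 kPa.
Stress increase at mid-clay by the 2:1 spreading method:
Δσ ≈ qD²/(D+z)² = 228×5.6²/(5.6+3.45)² = 87.3 kPa
Final effective stress: σ'_f = 32.53 + 87.3 = 119.83 kPa.
σ'_f = 119.83 > σ'_p = 62.5 kPa, so the stress path crosses the preconsolidation pressure — recompression up to σ'_p, then virgin compression beyond:
S_c = H/(1+e₀)·[C_r·log₁₀(σ'_p/σ'_0) + C_c·log₁₀(σ'_f/σ'_p)]
    = 4.1/2.03 × [0.049×log₁₀(62.5/32.53) + 0.16×log₁₀(119.83/62.5)]
    = 2.0197 × [0.013896 + 0.04523] = 0.1194 m

S_c ≈ 0.119 m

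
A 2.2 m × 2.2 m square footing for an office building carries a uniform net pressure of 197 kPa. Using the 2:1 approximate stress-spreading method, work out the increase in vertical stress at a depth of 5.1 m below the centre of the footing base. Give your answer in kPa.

Δσ_z ≈ 17.9 kPa

By the 2:1 method the load spreads at 1 horizontal : 2 vertical, so at depth z the loaded area has grown by z in each plan dimension:
Δσ = qBL/((B+z)(L+z)) = 197×2.2×2.2/((2.2+5.1)(2.2+5.1)) = 17.892 kPa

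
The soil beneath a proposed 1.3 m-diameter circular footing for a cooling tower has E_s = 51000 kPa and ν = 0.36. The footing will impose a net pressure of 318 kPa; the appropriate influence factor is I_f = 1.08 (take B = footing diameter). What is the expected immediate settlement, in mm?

S_e ≈ 7.62 mm

Immediate (elastic) settlement: S_e = q·B·(1−ν²)/E_s · I_f.
S_e = 318 × 1.3 × (1 − 0.36²) / 51000 × 1.08
    = 318 × 1.3 × 0.8704 / 51000 × 1.08
    = 0.00762 m = 7.62 mm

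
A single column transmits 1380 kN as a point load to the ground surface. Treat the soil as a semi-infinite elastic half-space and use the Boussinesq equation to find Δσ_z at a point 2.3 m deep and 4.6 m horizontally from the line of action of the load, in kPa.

Δσ_z ≈ 2.23 kPa

Boussinesq vertical stress below a point load on an elastic half-space:
Δσ_z = 3P/(2πz²) · [1 + (r/z)²]^(−5/2)
r/z = 4.6/2.3 = 2; [1+(r/z)²]^(−5/2) = 0.017889.
Δσ_z = 3×1380/(2π×2.3²) × 0.017889 = 124.56 × 0.017889 = 2.228 kPa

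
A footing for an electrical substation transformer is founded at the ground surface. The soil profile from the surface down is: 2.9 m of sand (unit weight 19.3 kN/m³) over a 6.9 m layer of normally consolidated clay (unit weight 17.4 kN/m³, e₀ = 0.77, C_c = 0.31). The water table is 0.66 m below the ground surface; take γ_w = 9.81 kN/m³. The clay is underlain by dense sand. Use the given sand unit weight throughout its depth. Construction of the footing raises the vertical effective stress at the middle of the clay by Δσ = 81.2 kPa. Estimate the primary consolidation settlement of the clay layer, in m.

Mid-depth of clay below the ground surface: z = 2.9 + 6.9/2 = 6.35 m.
Total vertical stress at mid-clay: σ_v = 19.3×2.9 + 17.4×3.45 = 116 kPa.
Pore pressure: u = 9.81×(6.35 − 0.66) = 55.819 kPa.
Initial effective stress: σ'_0 = σ_v − u = 116 − 55.819 = 60.181 kPa.
Final effective stress: σ'_f = σ'_0 + Δσ = 60.181 + 81.2 = 141.38 kPa.
Normally consolidated clay, so the full stress increment lies on the virgin compression line:
S_c = C_c·H/(1+e₀)·log₁₀(σ'_f/σ'_0) = 0.31×6.9/(1+0.77)×log₁₀(141.38/60.181)
    = 1.2085 × 0.37093 = 0.4483 m

S_c ≈ 0.448 m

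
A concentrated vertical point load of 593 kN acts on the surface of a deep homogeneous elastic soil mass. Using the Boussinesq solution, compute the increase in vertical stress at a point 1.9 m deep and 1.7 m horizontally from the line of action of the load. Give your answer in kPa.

Boussinesq vertical stress below a point load on an elastic half-space:
Δσ_z = 3P/(2πz²) · [1 + (r/z)²]^(−5/2)
r/z = 1.7/1.9 = 0.89474; [1+(r/z)²]^(−5/2) = 0.22987.
Δσ_z = 3×593/(2π×1.9²) × 0.22987 = 78.431 × 0.22987 = 18.03 kPa

Δσ_z ≈ 18 kPa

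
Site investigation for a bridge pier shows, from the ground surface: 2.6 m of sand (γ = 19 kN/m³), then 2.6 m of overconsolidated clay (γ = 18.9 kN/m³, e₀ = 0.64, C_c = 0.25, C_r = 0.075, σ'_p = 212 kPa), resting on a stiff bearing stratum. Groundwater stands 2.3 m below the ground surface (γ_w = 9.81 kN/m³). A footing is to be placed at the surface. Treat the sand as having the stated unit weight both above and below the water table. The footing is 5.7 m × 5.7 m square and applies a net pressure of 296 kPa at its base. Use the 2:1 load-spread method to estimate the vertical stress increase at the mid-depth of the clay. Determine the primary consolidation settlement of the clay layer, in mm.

Mid-depth of clay below the ground surface: z = 2.6 + 2.6/2 = 3.9 m.
Total vertical stress at mid-clay: σ_v = 19×2.6 + 18.9×1.3 = 73.97 kPa.
Pore pressure: u = 9.81×(3.9 − 2.3) = 15.696 kPa.
Initial effective stress: σ'_0 = σ_v − u = 73.97 − 15.696 = 58.274 kPa.
Stress increase at mid-clay by the 2:1 spreading method:
Δσ = qBL/((B+z)(L+z)) = 296×5.7×5.7/((5.7+3.9)(5.7+3.9)) = 104.35 kPa
Final effective stress: σ'_f = 58.274 + 104.35 = 162.62 kPa.
σ'_f = 162.62 ≤ σ'_p = 212 kPa, so the clay remains overconsolidated and only the recompression index applies:
S_c = C_r·H/(1+e₀)·log₁₀(σ'_f/σ'_0) = 0.075×2.6/1.64×log₁₀(162.62/58.274)
    = 0.1189 × 0.4457 = 0.053 m

S_c ≈ 53 mm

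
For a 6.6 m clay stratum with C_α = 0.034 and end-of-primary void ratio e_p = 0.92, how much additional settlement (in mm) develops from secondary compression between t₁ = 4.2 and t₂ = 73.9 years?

S_s ≈ 146 mm

Secondary compression: S_s = C_α·H/(1+e_p)·log₁₀(t₂/t₁)
S_s = 0.034×6.6/(1+0.92)×log₁₀(73.9/4.2)
    = 0.1169 × 1.245 = 0.1456 m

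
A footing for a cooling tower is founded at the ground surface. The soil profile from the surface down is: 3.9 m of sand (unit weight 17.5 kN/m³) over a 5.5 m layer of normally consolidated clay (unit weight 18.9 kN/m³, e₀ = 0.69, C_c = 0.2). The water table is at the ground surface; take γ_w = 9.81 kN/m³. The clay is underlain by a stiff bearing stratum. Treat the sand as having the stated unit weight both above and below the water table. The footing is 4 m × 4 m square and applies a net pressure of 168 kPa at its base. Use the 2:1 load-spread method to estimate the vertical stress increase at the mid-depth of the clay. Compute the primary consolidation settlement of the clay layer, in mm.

S_c ≈ 101 mm

Mid-depth of clay below the ground surface: z = 3.9 + 5.5/2 = 6.65 m.
Total vertical stress at mid-clay: σ_v = 17.5×3.9 + 18.9×2.75 = 120.22 kPa.
Pore pressure: u = 9.81×(6.65 − 0) = 65.237 kPa.
Initial effective stress: σ'_0 = σ_v − u = 120.22 − 65.237 = 54.983 kPa.
Stress increase at mid-clay by the 2:1 spreading method:
Δσ = qBL/((B+z)(L+z)) = 168×4×4/((4+6.65)(4+6.65)) = 23.699 kPa
Final effective stress: σ'_f = σ'_0 + Δσ = 54.983 + 23.699 = 78.682 kPa.
Normally consolidated clay, so the full stress increment lies on the virgin compression line:
S_c = C_c·H/(1+e₀)·log₁₀(σ'_f/σ'_0) = 0.2×5.5/(1+0.69)×log₁₀(78.682/54.983)
    = 0.65089 × 0.15565 = 0.1013 m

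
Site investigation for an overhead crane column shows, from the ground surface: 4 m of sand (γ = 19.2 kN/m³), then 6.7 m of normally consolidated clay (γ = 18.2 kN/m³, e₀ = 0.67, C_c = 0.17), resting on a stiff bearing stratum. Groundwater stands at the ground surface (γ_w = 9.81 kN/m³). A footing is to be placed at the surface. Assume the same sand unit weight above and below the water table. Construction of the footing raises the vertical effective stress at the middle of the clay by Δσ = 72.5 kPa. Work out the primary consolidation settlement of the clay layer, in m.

S_c ≈ 0.22 m

Mid-depth of clay below the ground surface: z = 4 + 6.7/2 = 7.35 m.
Total vertical stress at mid-clay: σ_v = 19.2×4 + 18.2×3.35 = 137.77 kPa.
Pore pressure: u = 9.81×(7.35 − 0) = 72.103 kPa.
Initial effective stress: σ'_0 = σ_v − u = 137.77 − 72.103 = 65.667 kPa.
Final effective stress: σ'_f = σ'_0 + Δσ = 65.667 + 72.5 = 138.17 kPa.
Normally consolidated clay, so the full stress increment lies on the virgin compression line:
S_c = C_c·H/(1+e₀)·log₁₀(σ'_f/σ'_0) = 0.17×6.7/(1+0.67)×log₁₀(138.17/65.667)
    = 0.68204 × 0.32307 = 0.2203 m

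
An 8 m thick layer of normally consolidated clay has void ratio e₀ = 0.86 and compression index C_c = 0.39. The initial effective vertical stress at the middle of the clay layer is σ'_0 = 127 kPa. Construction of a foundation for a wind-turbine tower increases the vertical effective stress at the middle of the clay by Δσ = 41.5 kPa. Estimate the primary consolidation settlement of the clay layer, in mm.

Final effective stress: σ'_f = σ'_0 + Δσ = 127 + 41.5 = 168.5 kPa.
Normally consolidated clay, so the full stress increment lies on the virgin compression line:
S_c = C_c·H/(1+e₀)·log₁₀(σ'_f/σ'_0) = 0.39×8/(1+0.86)×log₁₀(168.5/127)
    = 1.6774 × 0.1228 = 0.206 m

S_c ≈ 206 mm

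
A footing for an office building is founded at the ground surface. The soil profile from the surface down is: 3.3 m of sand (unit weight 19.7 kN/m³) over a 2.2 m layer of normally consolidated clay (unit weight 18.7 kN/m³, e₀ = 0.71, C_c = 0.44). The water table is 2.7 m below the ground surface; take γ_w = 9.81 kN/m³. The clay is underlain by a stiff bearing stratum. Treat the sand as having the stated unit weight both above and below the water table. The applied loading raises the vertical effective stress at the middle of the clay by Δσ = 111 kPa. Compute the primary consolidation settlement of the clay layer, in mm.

Mid-depth of clay below the ground surface: z = 3.3 + 2.2/2 = 4.4 m.
Total vertical stress at mid-clay: σ_v = 19.7×3.3 + 18.7×1.1 = 85.58 kPa.
Pore pressure: u = 9.81×(4.4 − 2.7) = 16.677 kPa.
Initial effective stress: σ'_0 = σ_v − u = 85.58 − 16.677 = 68.903 kPa.
Final effective stress: σ'_f = σ'_0 + Δσ = 68.903 + 111 = 179.9 kPa.
Normally consolidated clay, so the full stress increment lies on the virgin compression line:
S_c = C_c·H/(1+e₀)·log₁₀(σ'_f/σ'_0) = 0.44×2.2/(1+0.71)×log₁₀(179.9/68.903)
    = 0.56608 × 0.41679 = 0.2359 m

S_c ≈ 236 mm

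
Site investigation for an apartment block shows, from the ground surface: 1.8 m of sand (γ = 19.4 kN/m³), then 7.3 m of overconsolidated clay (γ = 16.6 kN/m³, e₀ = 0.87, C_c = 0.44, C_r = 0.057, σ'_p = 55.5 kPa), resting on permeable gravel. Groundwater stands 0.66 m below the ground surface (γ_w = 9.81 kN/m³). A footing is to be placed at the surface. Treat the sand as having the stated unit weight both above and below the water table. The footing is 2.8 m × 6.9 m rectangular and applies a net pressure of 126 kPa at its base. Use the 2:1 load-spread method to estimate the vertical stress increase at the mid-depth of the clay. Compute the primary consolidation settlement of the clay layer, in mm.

S_c ≈ 211 mm

Mid-depth of clay below the ground surface: z = 1.8 + 7.3/2 = 5.45 m.
Total vertical stress at mid-clay: σ_v = 19.4×1.8 + 16.6×3.65 = 95.51 kPa.
Pore pressure: u = 9.81×(5.45 − 0.66) = 46.99 kPa.
Initial effective stress: σ'_0 = σ_v − u = 95.51 − 46.99 = 48.52 kPa.
Stress increase at mid-clay by the 2:1 spreading method:
Δσ = qBL/((B+z)(L+z)) = 126×2.8×6.9/((2.8+5.45)(6.9+5.45)) = 23.892 kPa
Final effective stress: σ'_f = 48.52 + 23.892 = 72.412 kPa.
σ'_f = 72.412 > σ'_p = 55.5 kPa, so the stress path crosses the preconsolidation pressure — recompression up to σ'_p, then virgin compression beyond:
S_c = H/(1+e₀)·[C_r·log₁₀(σ'_p/σ'_0) + C_c·log₁₀(σ'_f/σ'_p)]
    = 7.3/1.87 × [0.057×log₁₀(55.5/48.52) + 0.44×log₁₀(72.412/55.5)]
    = 3.9037 × [0.0033272 + 0.050828] = 0.2114 m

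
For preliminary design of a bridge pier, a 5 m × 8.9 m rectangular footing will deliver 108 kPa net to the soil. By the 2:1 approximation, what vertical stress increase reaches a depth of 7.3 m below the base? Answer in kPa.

By the 2:1 method the load spreads at 1 horizontal : 2 vertical, so at depth z the loaded area has grown by z in each plan dimension:
Δσ = qBL/((B+z)(L+z)) = 108×5×8.9/((5+7.3)(8.9+7.3)) = 24.119 kPa

Δσ_z ≈ 24.1 kPa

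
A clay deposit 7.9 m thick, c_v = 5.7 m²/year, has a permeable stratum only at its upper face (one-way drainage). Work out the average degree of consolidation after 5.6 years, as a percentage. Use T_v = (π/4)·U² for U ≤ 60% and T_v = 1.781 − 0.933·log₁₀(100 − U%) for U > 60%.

Drainage path length: H_d = H = 7.9 m (single drainage).
T_v = c_v·t/H_d² = 5.7×5.6/7.9² = 0.51146.
T_v = 0.51146 corresponds to the U > 60% branch:
U = 1 − 10^((1.781 − T_v)/0.933)/100 = 0.7705

U ≈ 77.1 %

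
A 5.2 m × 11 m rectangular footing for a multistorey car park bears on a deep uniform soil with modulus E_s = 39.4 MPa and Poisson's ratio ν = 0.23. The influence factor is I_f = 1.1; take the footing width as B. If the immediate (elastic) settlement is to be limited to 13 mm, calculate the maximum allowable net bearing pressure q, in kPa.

q ≈ 94.5 kPa

E_s = 39.4 MPa = 39400 kPa.
S_e = q·B·(1−ν²)/E_s · I_f  ⇒  q = S_e·E_s / (B·(1−ν²)·I_f).
q = 0.013 × 39400 / (5.2 × 0.9471 × 1.1) = 94.55 kPa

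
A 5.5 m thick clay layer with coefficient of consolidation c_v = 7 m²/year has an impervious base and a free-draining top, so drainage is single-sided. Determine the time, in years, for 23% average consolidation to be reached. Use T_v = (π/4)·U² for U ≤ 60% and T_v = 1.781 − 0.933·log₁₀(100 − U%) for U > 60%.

t ≈ 0.18 years

Drainage path length: H_d = H = 5.5 m (single drainage).
U ≤ 60%: T_v = (π/4)·U² = (π/4)×0.23² = 0.041548.
t = T_v·H_d²/c_v = 0.041548×5.5²/7 = 0.1795 years.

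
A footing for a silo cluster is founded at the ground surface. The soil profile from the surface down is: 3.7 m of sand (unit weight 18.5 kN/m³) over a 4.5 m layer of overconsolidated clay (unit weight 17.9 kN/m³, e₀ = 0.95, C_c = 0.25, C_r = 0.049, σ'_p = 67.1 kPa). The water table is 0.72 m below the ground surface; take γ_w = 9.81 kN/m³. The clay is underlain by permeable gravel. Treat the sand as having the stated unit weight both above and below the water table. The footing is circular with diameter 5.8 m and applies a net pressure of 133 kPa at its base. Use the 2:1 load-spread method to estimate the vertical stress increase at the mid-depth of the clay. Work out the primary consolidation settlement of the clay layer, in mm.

Mid-depth of clay below the ground surface: z = 3.7 + 4.5/2 = 5.95 m.
Total vertical stress at mid-clay: σ_v = 18.5×3.7 + 17.9×2.25 = 108.72 kPa.
Pore pressure: u = 9.81×(5.95 − 0.72) = 51.306 kPa.
Initial effective stress: σ'_0 = σ_v − u = 108.72 − 51.306 = 57.414 kPa.
Stress increase at mid-clay by the 2:1 spreading method:
Δσ ≈ qD²/(D+z)² = 133×5.8²/(5.8+5.95)² = 32.406 kPa
Final effective stress: σ'_f = 57.414 + 32.406 = 89.82 kPa.
σ'_f = 89.82 > σ'_p = 67.1 kPa, so the stress path crosses the preconsolidation pressure — recompression up to σ'_p, then virgin compression beyond:
S_c = H/(1+e₀)·[C_r·log₁₀(σ'_p/σ'_0) + C_c·log₁₀(σ'_f/σ'_p)]
    = 4.5/1.95 × [0.049×log₁₀(67.1/57.414) + 0.25×log₁₀(89.82/67.1)]
    = 2.3077 × [0.0033175 + 0.031663] = 0.08072 m

S_c ≈ 80.7 mm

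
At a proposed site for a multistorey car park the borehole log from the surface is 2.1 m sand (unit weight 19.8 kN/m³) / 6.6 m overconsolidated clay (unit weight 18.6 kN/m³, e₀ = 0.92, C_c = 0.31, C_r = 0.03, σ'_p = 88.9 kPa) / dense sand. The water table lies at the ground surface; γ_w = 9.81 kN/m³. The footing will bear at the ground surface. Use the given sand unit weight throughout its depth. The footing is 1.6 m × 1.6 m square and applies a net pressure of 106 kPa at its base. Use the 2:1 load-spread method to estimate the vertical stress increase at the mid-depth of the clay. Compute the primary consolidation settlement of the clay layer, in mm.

S_c ≈ 4.71 mm

Mid-depth of clay below the ground surface: z = 2.1 + 6.6/2 = 5.4 m.
Total vertical stress at mid-clay: σ_v = 19.8×2.1 + 18.6×3.3 = 102.96 kPa.
Pore pressure: u = 9.81×(5.4 − 0) = 52.974 kPa.
Initial effective stress: σ'_0 = σ_v − u = 102.96 − 52.974 = 49.986 kPa.
Stress increase at mid-clay by the 2:1 spreading method:
Δσ = qBL/((B+z)(L+z)) = 106×1.6×1.6/((1.6+5.4)(1.6+5.4)) = 5.538 kPa
Final effective stress: σ'_f = 49.986 + 5.538 = 55.524 kPa.
σ'_f = 55.524 ≤ σ'_p = 88.9 kPa, so the clay remains overconsolidated and only the recompression index applies:
S_c = C_r·H/(1+e₀)·log₁₀(σ'_f/σ'_0) = 0.03×6.6/1.92×log₁₀(55.524/49.986)
    = 0.10312 × 0.045632 = 0.004706 m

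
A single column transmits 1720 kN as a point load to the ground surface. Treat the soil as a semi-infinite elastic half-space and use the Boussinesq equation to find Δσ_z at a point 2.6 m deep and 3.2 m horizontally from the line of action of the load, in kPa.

Boussinesq vertical stress below a point load on an elastic half-space:
Δσ_z = 3P/(2πz²) · [1 + (r/z)²]^(−5/2)
r/z = 3.2/2.6 = 1.2308; [1+(r/z)²]^(−5/2) = 0.099711.
Δσ_z = 3×1720/(2π×2.6²) × 0.099711 = 121.49 × 0.099711 = 12.11 kPa

Δσ_z ≈ 12.1 kPa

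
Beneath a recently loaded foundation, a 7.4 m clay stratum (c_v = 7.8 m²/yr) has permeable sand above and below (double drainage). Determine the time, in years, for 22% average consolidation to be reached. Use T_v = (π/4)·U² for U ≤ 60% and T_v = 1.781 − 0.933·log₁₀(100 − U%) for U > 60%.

t ≈ 0.0667 years

Drainage path length: H_d = H/2 = 3.7 m (double drainage).
U ≤ 60%: T_v = (π/4)·U² = (π/4)×0.22² = 0.038013.
t = T_v·H_d²/c_v = 0.038013×3.7²/7.8 = 0.06672 years.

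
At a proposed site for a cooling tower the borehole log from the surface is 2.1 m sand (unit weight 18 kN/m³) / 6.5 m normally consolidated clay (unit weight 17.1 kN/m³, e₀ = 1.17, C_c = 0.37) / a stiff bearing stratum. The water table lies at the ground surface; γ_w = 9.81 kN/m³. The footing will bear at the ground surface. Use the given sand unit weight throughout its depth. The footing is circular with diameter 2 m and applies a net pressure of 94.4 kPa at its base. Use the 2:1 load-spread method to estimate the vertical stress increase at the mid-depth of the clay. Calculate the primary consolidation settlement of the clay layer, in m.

Mid-depth of clay below the ground surface: z = 2.1 + 6.5/2 = 5.35 m.
Total vertical stress at mid-clay: σ_v = 18×2.1 + 17.1×3.25 = 93.375 kPa.
Pore pressure: u = 9.81×(5.35 − 0) = 52.483 kPa.
Initial effective stress: σ'_0 = σ_v − u = 93.375 − 52.483 = 40.892 kPa.
Stress increase at mid-clay by the 2:1 spreading method:
Δσ ≈ qD²/(D+z)² = 94.4×2²/(2+5.35)² = 6.9897 kPa
Final effective stress: σ'_f = σ'_0 + Δσ = 40.892 + 6.9897 = 47.882 kPa.
Normally consolidated clay, so the full stress increment lies on the virgin compression line:
S_c = C_c·H/(1+e₀)·log₁₀(σ'_f/σ'_0) = 0.37×6.5/(1+1.17)×log₁₀(47.882/40.892)
    = 1.1083 × 0.068534 = 0.07596 m

S_c ≈ 0.076 m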